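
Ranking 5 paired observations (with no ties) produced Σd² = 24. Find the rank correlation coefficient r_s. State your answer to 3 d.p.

ρ = 1 − 6Σd² / [n(n²−1)] = 1 − 6×24 / (5×24)
  = 1 − 144/120 = 1 − 1.2000 ≈ -0.200

-0.200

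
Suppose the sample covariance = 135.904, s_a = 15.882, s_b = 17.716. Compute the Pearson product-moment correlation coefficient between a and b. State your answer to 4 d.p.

r = Cov(a,b) / (s_a · s_b) = 135.904 / (15.882 × 17.716)
  = 135.904 / 281.3655 ≈ 0.4830

0.4830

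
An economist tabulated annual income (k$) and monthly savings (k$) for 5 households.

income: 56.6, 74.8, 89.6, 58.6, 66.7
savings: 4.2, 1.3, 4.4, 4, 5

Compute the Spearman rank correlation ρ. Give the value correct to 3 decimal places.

0.100

Rank income: 1, 4, 5, 2, 3
Rank savings: 3, 1, 4, 2, 5
d = rank(income) − rank(savings): -2, 3, 1, 0, -2; Σd² = 18
ρ = 1 − 6Σd² / [n(n²−1)] = 1 − 6×18 / (5×24) = 1 − 108/120 ≈ 0.100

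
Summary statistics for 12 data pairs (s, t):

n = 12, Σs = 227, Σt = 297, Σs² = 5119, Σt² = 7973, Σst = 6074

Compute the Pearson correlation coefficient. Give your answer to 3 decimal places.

0.636

r = (nΣst − ΣsΣt) / √[(nΣs² − (Σs)²)(nΣt² − (Σt)²)]
Numerator: 12×6074 − 227×297 = 5469
Denominator: √[(61428 − 51529)(95676 − 88209)] = √[9899 × 7467] = 8597.4318
r = 5469 / 8597.4318 ≈ 0.636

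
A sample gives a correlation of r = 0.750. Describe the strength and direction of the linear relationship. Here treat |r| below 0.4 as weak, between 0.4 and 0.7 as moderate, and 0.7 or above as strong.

strong positive

r = 0.750 > 0 so the relationship is positive.
|r| = 0.750, which falls in the strong range.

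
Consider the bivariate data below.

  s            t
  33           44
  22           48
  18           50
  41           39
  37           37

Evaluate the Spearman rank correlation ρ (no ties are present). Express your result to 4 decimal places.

-0.9000

Rank s: 3, 2, 1, 5, 4
Rank t: 3, 4, 5, 2, 1
d = rank(s) − rank(t): 0, -2, -4, 3, 3; Σd² = 38
ρ = 1 − 6Σd² / [n(n²−1)] = 1 − 6×38 / (5×24) = 1 − 228/120 ≈ -0.9000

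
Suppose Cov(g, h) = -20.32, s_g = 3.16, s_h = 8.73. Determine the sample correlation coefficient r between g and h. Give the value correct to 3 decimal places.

-0.737

r = Cov(g,h) / (s_g · s_h) = -20.32 / (3.16 × 8.73)
  = -20.32 / 27.5868 ≈ -0.737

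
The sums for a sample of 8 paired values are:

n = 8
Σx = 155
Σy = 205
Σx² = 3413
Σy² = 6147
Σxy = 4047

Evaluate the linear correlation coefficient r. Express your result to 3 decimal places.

0.124

r = (nΣxy − ΣxΣy) / √[(nΣx² − (Σx)²)(nΣy² − (Σy)²)]
Numerator: 8×4047 − 155×205 = 601
Denominator: √[(27304 − 24025)(49176 − 42025)] = √[3279 × 7151] = 4842.3268
r = 601 / 4842.3268 ≈ 0.124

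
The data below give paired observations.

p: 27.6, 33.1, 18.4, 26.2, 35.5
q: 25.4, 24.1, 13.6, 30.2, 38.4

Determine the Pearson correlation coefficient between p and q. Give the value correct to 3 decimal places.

n = 5, Σp = 140.8, Σq = 131.7, Σp² = 4142.62, Σq² = 3797.53, Σpq = 3903.43
nΣpq − ΣpΣq = 19517.15 − 18543.36 = 973.79
nΣp² − (Σp)² = 20713.1 − 19824.64 = 888.46; nΣq² − (Σq)² = 18987.65 − 17344.89 = 1642.76
r = 973.79 / √(888.46 × 1642.76) = 973.79 / 1208.1087 ≈ 0.806

0.806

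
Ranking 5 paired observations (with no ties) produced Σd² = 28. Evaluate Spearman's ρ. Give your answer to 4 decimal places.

ρ = 1 − 6Σd² / [n(n²−1)] = 1 − 6×28 / (5×24)
  = 1 − 168/120 = 1 − 1.40000 ≈ -0.4000

-0.4000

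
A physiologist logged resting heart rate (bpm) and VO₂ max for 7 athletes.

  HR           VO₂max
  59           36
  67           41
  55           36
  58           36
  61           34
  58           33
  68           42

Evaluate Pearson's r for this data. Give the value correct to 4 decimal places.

n = 7, Σx = 426, Σy = 258, Σx² = 26068, Σy² = 9578, Σxy = 15783
nΣxy − ΣxΣy = 110481 − 109908 = 573
nΣx² − (Σx)² = 182476 − 181476 = 1000; nΣy² − (Σy)² = 67046 − 66564 = 482
r = 573 / √(1000 × 482) = 573 / 694.2622 ≈ 0.8253

0.8253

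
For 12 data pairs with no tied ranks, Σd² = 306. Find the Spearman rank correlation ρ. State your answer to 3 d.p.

ρ = 1 − 6Σd² / [n(n²−1)] = 1 − 6×306 / (12×143)
  = 1 − 1836/1716 = 1 − 1.0699 ≈ -0.070

-0.070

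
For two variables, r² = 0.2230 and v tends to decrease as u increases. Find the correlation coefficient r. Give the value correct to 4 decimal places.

|r| = √0.2230 = 0.4722
The association is negative, so r = −0.4722.

-0.4722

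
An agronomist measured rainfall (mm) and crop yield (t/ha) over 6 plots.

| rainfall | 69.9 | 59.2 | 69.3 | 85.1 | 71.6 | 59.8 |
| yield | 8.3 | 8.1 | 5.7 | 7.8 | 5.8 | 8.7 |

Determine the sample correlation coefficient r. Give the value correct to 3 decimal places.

-0.262

n = 6, Σx = 414.9, Σy = 44.4, Σx² = 29137.75, Σy² = 337.16, Σxy = 3054.02
nΣxy − ΣxΣy = 18324.12 − 18421.56 = -97.44
nΣx² − (Σx)² = 174826.5 − 172142.01 = 2684.49; nΣy² − (Σy)² = 2022.96 − 1971.36 = 51.6
r = -97.44 / √(2684.49 × 51.6) = -97.44 / 372.1823 ≈ -0.262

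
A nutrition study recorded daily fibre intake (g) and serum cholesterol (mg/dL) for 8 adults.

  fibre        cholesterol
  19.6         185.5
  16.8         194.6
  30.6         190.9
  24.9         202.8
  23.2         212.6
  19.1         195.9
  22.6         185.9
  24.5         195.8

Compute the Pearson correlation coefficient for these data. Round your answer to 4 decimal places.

0.0920

n = 8, Σx = 181.3, Σy = 1564, Σx² = 4236.83, Σy² = 306322.08, Σxy = 35468.79
nΣxy − ΣxΣy = 283750.32 − 283553.2 = 197.12
nΣx² − (Σx)² = 33894.64 − 32869.69 = 1024.95; nΣy² − (Σy)² = 2450576.64 − 2446096 = 4480.64
r = 197.12 / √(1024.95 × 4480.64) = 197.12 / 2142.9960 ≈ 0.0920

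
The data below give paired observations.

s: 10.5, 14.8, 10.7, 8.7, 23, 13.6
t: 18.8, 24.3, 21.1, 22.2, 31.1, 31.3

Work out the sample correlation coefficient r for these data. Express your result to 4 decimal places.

n = 6, Σs = 81.3, Σt = 148.8, Σs² = 1233.43, Σt² = 3828.88, Σst = 2116.93
nΣst − ΣsΣt = 12701.58 − 12097.44 = 604.14
nΣs² − (Σs)² = 7400.58 − 6609.69 = 790.89; nΣt² − (Σt)² = 22973.28 − 22141.44 = 831.84
r = 604.14 / √(790.89 × 831.84) = 604.14 / 811.1066 ≈ 0.7448

0.7448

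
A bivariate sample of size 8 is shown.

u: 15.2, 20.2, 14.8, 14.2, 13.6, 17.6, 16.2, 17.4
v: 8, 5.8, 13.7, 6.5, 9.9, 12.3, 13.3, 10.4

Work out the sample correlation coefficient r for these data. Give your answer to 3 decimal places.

-0.196

n = 8, Σu = 129.2, Σv = 79.9, Σu² = 2119.68, Σv² = 861.93, Σuv = 1281.36
nΣuv − ΣuΣv = 10250.88 − 10323.08 = -72.2
nΣu² − (Σu)² = 16957.44 − 16692.64 = 264.8; nΣv² − (Σv)² = 6895.44 − 6384.01 = 511.43
r = -72.2 / √(264.8 × 511.43) = -72.2 / 368.0036 ≈ -0.196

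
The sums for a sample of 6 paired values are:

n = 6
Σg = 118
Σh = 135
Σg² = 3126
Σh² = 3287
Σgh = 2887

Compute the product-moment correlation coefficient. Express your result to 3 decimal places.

0.518

r = (nΣgh − ΣgΣh) / √[(nΣg² − (Σg)²)(nΣh² − (Σh)²)]
Numerator: 6×2887 − 118×135 = 1392
Denominator: √[(18756 − 13924)(19722 − 18225)] = √[4832 × 1497] = 2689.5174
r = 1392 / 2689.5174 ≈ 0.518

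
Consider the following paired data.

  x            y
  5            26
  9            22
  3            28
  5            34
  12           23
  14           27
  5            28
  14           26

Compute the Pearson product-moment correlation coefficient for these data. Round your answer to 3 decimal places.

-0.457

n = 8, Σx = 67, Σy = 214, Σx² = 701, Σy² = 5818, Σxy = 1740
nΣxy − ΣxΣy = 13920 − 14338 = -418
nΣx² − (Σx)² = 5608 − 4489 = 1119; nΣy² − (Σy)² = 46544 − 45796 = 748
r = -418 / √(1119 × 748) = -418 / 914.8836 ≈ -0.457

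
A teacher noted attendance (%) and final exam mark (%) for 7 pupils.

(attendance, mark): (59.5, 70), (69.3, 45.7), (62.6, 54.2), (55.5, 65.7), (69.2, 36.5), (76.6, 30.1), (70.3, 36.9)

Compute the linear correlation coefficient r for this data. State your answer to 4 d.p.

-0.9455

n = 7, Σx = 463, Σy = 339.1, Σx² = 30940.04, Σy² = 17842.49, Σxy = 21796.81
nΣxy − ΣxΣy = 152577.67 − 157003.3 = -4425.63
nΣx² − (Σx)² = 216580.28 − 214369 = 2211.28; nΣy² − (Σy)² = 124897.43 − 114988.81 = 9908.62
r = -4425.63 / √(2211.28 × 9908.62) = -4425.63 / 4680.8902 ≈ -0.9455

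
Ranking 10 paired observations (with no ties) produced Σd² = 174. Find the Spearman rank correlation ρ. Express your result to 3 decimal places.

ρ = 1 − 6Σd² / [n(n²−1)] = 1 − 6×174 / (10×99)
  = 1 − 1044/990 = 1 − 1.0545 ≈ -0.055

-0.055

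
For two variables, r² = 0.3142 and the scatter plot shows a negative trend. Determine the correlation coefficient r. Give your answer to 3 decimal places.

-0.561

|r| = √0.3142 = 0.561
The association is negative, so r = −0.561.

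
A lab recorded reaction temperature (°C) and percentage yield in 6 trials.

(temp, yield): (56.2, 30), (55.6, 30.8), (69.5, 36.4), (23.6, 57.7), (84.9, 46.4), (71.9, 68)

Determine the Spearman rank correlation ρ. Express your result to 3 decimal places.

Rank temp: 3, 2, 4, 1, 6, 5
Rank yield: 1, 2, 3, 5, 4, 6
d = rank(temp) − rank(yield): 2, 0, 1, -4, 2, -1; Σd² = 26
ρ = 1 − 6Σd² / [n(n²−1)] = 1 − 6×26 / (6×35) = 1 − 156/210 ≈ 0.257

0.257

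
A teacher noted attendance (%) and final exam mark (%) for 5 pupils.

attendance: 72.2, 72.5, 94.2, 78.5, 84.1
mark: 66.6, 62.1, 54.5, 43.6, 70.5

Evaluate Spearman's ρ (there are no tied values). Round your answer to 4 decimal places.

-0.2000

Rank attendance: 1, 2, 5, 3, 4
Rank mark: 4, 3, 2, 1, 5
d = rank(attendance) − rank(mark): -3, -1, 3, 2, -1; Σd² = 24
ρ = 1 − 6Σd² / [n(n²−1)] = 1 − 6×24 / (5×24) = 1 − 144/120 ≈ -0.2000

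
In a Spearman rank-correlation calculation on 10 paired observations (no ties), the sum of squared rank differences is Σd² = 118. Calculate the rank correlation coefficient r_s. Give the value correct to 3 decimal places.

ρ = 1 − 6Σd² / [n(n²−1)] = 1 − 6×118 / (10×99)
  = 1 − 708/990 = 1 − 0.7152 ≈ 0.285

0.285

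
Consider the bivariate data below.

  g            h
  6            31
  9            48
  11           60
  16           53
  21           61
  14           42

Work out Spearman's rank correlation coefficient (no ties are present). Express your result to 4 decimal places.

Rank g: 1, 2, 3, 5, 6, 4
Rank h: 1, 3, 5, 4, 6, 2
d = rank(g) − rank(h): 0, -1, -2, 1, 0, 2; Σd² = 10
ρ = 1 − 6Σd² / [n(n²−1)] = 1 − 6×10 / (6×35) = 1 − 60/210 ≈ 0.7143

0.7143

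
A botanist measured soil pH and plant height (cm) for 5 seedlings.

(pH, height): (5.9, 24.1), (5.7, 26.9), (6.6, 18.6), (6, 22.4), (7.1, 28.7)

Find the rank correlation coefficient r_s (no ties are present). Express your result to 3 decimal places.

Rank pH: 2, 1, 4, 3, 5
Rank height: 3, 4, 1, 2, 5
d = rank(pH) − rank(height): -1, -3, 3, 1, 0; Σd² = 20
ρ = 1 − 6Σd² / [n(n²−1)] = 1 − 6×20 / (5×24) = 1 − 120/120 ≈ 0.000

0.000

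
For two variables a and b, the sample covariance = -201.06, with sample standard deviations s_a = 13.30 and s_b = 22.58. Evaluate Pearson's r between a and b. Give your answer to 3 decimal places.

r = Cov(a,b) / (s_a · s_b) = -201.06 / (13.30 × 22.58)
  = -201.06 / 300.3140 ≈ -0.669

-0.669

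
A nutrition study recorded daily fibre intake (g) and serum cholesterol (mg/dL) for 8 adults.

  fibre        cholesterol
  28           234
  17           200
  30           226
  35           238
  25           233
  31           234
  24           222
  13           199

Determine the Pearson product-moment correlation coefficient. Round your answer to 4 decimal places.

n = 8, Σx = 203, Σy = 1786, Σx² = 5529, Σy² = 400406, Σxy = 46056
nΣxy − ΣxΣy = 368448 − 362558 = 5890
nΣx² − (Σx)² = 44232 − 41209 = 3023; nΣy² − (Σy)² = 3203248 − 3189796 = 13452
r = 5890 / √(3023 × 13452) = 5890 / 6376.9425 ≈ 0.9236

0.9236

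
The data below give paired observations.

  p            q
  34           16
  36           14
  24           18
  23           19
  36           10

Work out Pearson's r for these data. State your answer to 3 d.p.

-0.846

n = 5, Σp = 153, Σq = 77, Σp² = 4853, Σq² = 1237, Σpq = 2277
nΣpq − ΣpΣq = 11385 − 11781 = -396
nΣp² − (Σp)² = 24265 − 23409 = 856; nΣq² − (Σq)² = 6185 − 5929 = 256
r = -396 / √(856 × 256) = -396 / 468.1196 ≈ -0.846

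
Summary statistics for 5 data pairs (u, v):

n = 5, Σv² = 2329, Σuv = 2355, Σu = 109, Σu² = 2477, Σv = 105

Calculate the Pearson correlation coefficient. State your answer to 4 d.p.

0.5903

r = (nΣuv − ΣuΣv) / √[(nΣu² − (Σu)²)(nΣv² − (Σv)²)]
Numerator: 5×2355 − 109×105 = 330
Denominator: √[(12385 − 11881)(11645 − 11025)] = √[504 × 620] = 558.9991
r = 330 / 558.9991 ≈ 0.5903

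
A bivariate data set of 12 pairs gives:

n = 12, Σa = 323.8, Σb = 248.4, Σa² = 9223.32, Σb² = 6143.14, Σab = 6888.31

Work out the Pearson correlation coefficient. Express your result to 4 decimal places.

r = (nΣab − ΣaΣb) / √[(nΣa² − (Σa)²)(nΣb² − (Σb)²)]
Numerator: 12×6888.31 − 323.8×248.4 = 2227.8
Denominator: √[(110679.84 − 104846.44)(73717.68 − 61702.56)] = √[5833.4 × 12015.12] = 8371.9174
r = 2227.8 / 8371.9174 ≈ 0.2661

0.2661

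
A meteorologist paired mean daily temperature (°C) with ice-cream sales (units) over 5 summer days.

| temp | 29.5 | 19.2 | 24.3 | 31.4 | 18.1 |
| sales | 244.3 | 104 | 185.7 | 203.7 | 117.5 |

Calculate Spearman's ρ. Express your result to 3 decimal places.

Rank temp: 4, 2, 3, 5, 1
Rank sales: 5, 1, 3, 4, 2
d = rank(temp) − rank(sales): -1, 1, 0, 1, -1; Σd² = 4
ρ = 1 − 6Σd² / [n(n²−1)] = 1 − 6×4 / (5×24) = 1 − 24/120 ≈ 0.800

0.800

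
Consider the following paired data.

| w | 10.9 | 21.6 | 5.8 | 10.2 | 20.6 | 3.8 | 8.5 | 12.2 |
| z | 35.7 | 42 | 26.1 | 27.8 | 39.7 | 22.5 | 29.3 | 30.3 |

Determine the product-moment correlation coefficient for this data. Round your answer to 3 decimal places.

n = 8, Σw = 93.6, Σz = 253.4, Σw² = 1382.94, Σz² = 8351.46, Σwz = 3253.3
nΣwz − ΣwΣz = 26026.4 − 23718.24 = 2308.16
nΣw² − (Σw)² = 11063.52 − 8760.96 = 2302.56; nΣz² − (Σz)² = 66811.68 − 64211.56 = 2600.12
r = 2308.16 / √(2302.56 × 2600.12) = 2308.16 / 2446.8209 ≈ 0.943

0.943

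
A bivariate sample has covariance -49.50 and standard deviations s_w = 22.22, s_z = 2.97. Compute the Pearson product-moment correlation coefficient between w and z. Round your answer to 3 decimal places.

r = Cov(w,z) / (s_w · s_z) = -49.50 / (22.22 × 2.97)
  = -49.50 / 65.9934 ≈ -0.750

-0.750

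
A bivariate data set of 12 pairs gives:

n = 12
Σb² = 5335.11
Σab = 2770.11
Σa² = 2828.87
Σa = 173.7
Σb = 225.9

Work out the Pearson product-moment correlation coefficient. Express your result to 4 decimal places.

-0.8565

r = (nΣab − ΣaΣb) / √[(nΣa² − (Σa)²)(nΣb² − (Σb)²)]
Numerator: 12×2770.11 − 173.7×225.9 = -5997.51
Denominator: √[(33946.44 − 30171.69)(64021.32 − 51030.81)] = √[3774.75 × 12990.51] = 7002.5658
r = -5997.51 / 7002.5658 ≈ -0.8565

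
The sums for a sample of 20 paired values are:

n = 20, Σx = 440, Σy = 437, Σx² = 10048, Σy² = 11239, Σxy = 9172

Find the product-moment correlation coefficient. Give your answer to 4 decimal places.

-0.5604

r = (nΣxy − ΣxΣy) / √[(nΣx² − (Σx)²)(nΣy² − (Σy)²)]
Numerator: 20×9172 − 440×437 = -8840
Denominator: √[(200960 − 193600)(224780 − 190969)] = √[7360 × 33811] = 15774.9472
r = -8840 / 15774.9472 ≈ -0.5604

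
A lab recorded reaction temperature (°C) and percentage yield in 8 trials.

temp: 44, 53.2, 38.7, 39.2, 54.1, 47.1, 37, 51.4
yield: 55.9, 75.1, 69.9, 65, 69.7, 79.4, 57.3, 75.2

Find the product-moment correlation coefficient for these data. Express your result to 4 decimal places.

0.5975

n = 8, Σx = 364.7, Σy = 547.5, Σx² = 16956.75, Σy² = 37976.61, Σxy = 25203.94
nΣxy − ΣxΣy = 201631.52 − 199673.25 = 1958.27
nΣx² − (Σx)² = 135654 − 133006.09 = 2647.91; nΣy² − (Σy)² = 303812.88 − 299756.25 = 4056.63
r = 1958.27 / √(2647.91 × 4056.63) = 1958.27 / 3277.4367 ≈ 0.5975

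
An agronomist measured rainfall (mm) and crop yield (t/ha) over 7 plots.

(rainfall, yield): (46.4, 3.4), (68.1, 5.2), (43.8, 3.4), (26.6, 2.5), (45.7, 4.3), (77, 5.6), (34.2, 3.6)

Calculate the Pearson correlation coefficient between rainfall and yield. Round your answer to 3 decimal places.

0.944

n = 7, Σx = 341.8, Σy = 28, Σx² = 18603.7, Σy² = 119.22, Σxy = 1478.13
nΣxy − ΣxΣy = 10346.91 − 9570.4 = 776.51
nΣx² − (Σx)² = 130225.9 − 116827.24 = 13398.66; nΣy² − (Σy)² = 834.54 − 784 = 50.54
r = 776.51 / √(13398.66 × 50.54) = 776.51 / 822.9023 ≈ 0.944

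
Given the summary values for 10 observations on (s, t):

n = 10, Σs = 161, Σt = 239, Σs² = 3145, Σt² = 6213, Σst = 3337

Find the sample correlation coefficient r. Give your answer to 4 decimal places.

r = (nΣst − ΣsΣt) / √[(nΣs² − (Σs)²)(nΣt² − (Σt)²)]
Numerator: 10×3337 − 161×239 = -5109
Denominator: √[(31450 − 25921)(62130 − 57121)] = √[5529 × 5009] = 5262.5812
r = -5109 / 5262.5812 ≈ -0.9708

-0.9708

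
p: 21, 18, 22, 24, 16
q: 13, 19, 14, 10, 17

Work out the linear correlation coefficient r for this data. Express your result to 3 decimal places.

-0.884

n = 5, Σp = 101, Σq = 73, Σp² = 2081, Σq² = 1115, Σpq = 1435
nΣpq − ΣpΣq = 7175 − 7373 = -198
nΣp² − (Σp)² = 10405 − 10201 = 204; nΣq² − (Σq)² = 5575 − 5329 = 246
r = -198 / √(204 × 246) = -198 / 224.0179 ≈ -0.884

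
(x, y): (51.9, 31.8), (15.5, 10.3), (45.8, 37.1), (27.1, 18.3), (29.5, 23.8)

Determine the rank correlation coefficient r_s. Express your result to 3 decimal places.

Rank x: 5, 1, 4, 2, 3
Rank y: 4, 1, 5, 2, 3
d = rank(x) − rank(y): 1, 0, -1, 0, 0; Σd² = 2
ρ = 1 − 6Σd² / [n(n²−1)] = 1 − 6×2 / (5×24) = 1 − 12/120 ≈ 0.900

0.900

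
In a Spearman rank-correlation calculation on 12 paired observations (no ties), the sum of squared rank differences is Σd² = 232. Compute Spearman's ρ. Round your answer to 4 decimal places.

ρ = 1 − 6Σd² / [n(n²−1)] = 1 − 6×232 / (12×143)
  = 1 − 1392/1716 = 1 − 0.81119 ≈ 0.1888

0.1888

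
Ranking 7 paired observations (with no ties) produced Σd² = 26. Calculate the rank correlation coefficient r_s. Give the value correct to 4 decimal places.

ρ = 1 − 6Σd² / [n(n²−1)] = 1 − 6×26 / (7×48)
  = 1 − 156/336 = 1 − 0.46429 ≈ 0.5357

0.5357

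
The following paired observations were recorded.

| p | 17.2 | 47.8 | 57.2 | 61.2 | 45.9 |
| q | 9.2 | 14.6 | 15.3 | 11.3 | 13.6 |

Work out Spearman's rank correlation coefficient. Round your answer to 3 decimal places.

Rank p: 1, 3, 4, 5, 2
Rank q: 1, 4, 5, 2, 3
d = rank(p) − rank(q): 0, -1, -1, 3, -1; Σd² = 12
ρ = 1 − 6Σd² / [n(n²−1)] = 1 − 6×12 / (5×24) = 1 − 72/120 ≈ 0.400

0.400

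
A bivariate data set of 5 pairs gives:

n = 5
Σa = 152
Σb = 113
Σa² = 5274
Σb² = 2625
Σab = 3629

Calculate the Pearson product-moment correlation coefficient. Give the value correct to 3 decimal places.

r = (nΣab − ΣaΣb) / √[(nΣa² − (Σa)²)(nΣb² − (Σb)²)]
Numerator: 5×3629 − 152×113 = 969
Denominator: √[(26370 − 23104)(13125 − 12769)] = √[3266 × 356] = 1078.2838
r = 969 / 1078.2838 ≈ 0.899

0.899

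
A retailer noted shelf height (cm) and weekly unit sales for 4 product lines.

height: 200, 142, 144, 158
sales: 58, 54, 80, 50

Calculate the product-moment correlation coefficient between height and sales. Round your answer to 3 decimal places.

n = 4, Σx = 644, Σy = 242, Σx² = 105864, Σy² = 15180, Σxy = 38688
nΣxy − ΣxΣy = 154752 − 155848 = -1096
nΣx² − (Σx)² = 423456 − 414736 = 8720; nΣy² − (Σy)² = 60720 − 58564 = 2156
r = -1096 / √(8720 × 2156) = -1096 / 4335.9336 ≈ -0.253

-0.253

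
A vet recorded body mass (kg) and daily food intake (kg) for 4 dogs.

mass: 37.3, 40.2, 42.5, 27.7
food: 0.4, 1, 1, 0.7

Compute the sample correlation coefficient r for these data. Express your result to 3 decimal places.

0.453

n = 4, Σx = 147.7, Σy = 3.1, Σx² = 5580.87, Σy² = 2.65, Σxy = 117.01
nΣxy − ΣxΣy = 468.04 − 457.87 = 10.17
nΣx² − (Σx)² = 22323.48 − 21815.29 = 508.19; nΣy² − (Σy)² = 10.6 − 9.61 = 0.99
r = 10.17 / √(508.19 × 0.99) = 10.17 / 22.4301 ≈ 0.453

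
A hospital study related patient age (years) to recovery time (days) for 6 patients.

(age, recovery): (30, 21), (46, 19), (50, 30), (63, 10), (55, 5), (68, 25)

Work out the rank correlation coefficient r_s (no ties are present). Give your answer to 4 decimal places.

Rank age: 1, 2, 3, 5, 4, 6
Rank recovery: 4, 3, 6, 2, 1, 5
d = rank(age) − rank(recovery): -3, -1, -3, 3, 3, 1; Σd² = 38
ρ = 1 − 6Σd² / [n(n²−1)] = 1 − 6×38 / (6×35) = 1 − 228/210 ≈ -0.0857

-0.0857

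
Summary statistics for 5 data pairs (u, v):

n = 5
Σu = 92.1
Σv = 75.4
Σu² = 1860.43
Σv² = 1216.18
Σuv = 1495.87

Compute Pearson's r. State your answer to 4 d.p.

0.9393

r = (nΣuv − ΣuΣv) / √[(nΣu² − (Σu)²)(nΣv² − (Σv)²)]
Numerator: 5×1495.87 − 92.1×75.4 = 535.01
Denominator: √[(9302.15 − 8482.41)(6080.9 − 5685.16)] = √[819.74 × 395.74] = 569.5647
r = 535.01 / 569.5647 ≈ 0.9393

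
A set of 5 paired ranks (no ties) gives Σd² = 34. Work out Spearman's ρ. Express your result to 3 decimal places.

ρ = 1 − 6Σd² / [n(n²−1)] = 1 − 6×34 / (5×24)
  = 1 − 204/120 = 1 − 1.7000 ≈ -0.700

-0.700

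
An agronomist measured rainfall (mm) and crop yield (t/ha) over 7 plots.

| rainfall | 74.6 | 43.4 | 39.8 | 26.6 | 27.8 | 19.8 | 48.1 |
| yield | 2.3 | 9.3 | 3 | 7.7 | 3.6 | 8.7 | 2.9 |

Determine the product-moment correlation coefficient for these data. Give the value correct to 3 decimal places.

n = 7, Σx = 280.1, Σy = 37.5, Σx² = 13218.81, Σy² = 257.13, Σxy = 1311.25
nΣxy − ΣxΣy = 9178.75 − 10503.75 = -1325
nΣx² − (Σx)² = 92531.67 − 78456.01 = 14075.66; nΣy² − (Σy)² = 1799.91 − 1406.25 = 393.66
r = -1325 / √(14075.66 × 393.66) = -1325 / 2353.9380 ≈ -0.563

-0.563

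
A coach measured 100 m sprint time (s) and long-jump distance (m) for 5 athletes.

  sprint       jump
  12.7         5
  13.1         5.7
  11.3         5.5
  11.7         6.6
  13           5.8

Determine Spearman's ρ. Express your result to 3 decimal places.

0.100

Rank sprint: 3, 5, 1, 2, 4
Rank jump: 1, 3, 2, 5, 4
d = rank(sprint) − rank(jump): 2, 2, -1, -3, 0; Σd² = 18
ρ = 1 − 6Σd² / [n(n²−1)] = 1 − 6×18 / (5×24) = 1 − 108/120 ≈ 0.100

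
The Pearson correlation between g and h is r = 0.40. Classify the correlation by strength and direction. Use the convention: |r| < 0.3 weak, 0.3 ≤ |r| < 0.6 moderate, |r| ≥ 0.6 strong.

r = 0.40 > 0 so the relationship is positive.
|r| = 0.40, which falls in the moderate range.

moderate positive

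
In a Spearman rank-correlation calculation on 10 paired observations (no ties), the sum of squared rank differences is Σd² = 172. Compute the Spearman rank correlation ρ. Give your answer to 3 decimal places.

ρ = 1 − 6Σd² / [n(n²−1)] = 1 − 6×172 / (10×99)
  = 1 − 1032/990 = 1 − 1.0424 ≈ -0.042

-0.042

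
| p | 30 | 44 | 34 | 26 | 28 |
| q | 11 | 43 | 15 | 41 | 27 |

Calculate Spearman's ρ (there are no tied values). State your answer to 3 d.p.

0.100

Rank p: 3, 5, 4, 1, 2
Rank q: 1, 5, 2, 4, 3
d = rank(p) − rank(q): 2, 0, 2, -3, -1; Σd² = 18
ρ = 1 − 6Σd² / [n(n²−1)] = 1 − 6×18 / (5×24) = 1 − 108/120 ≈ 0.100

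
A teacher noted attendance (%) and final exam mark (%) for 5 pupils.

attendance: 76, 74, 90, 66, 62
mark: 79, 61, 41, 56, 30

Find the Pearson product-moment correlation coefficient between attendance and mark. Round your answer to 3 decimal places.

0.138

n = 5, Σx = 368, Σy = 267, Σx² = 27552, Σy² = 15679, Σxy = 19764
nΣxy − ΣxΣy = 98820 − 98256 = 564
nΣx² − (Σx)² = 137760 − 135424 = 2336; nΣy² − (Σy)² = 78395 − 71289 = 7106
r = 564 / √(2336 × 7106) = 564 / 4074.2626 ≈ 0.138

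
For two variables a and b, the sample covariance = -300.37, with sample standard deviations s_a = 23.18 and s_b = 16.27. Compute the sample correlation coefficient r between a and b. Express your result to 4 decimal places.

-0.7964

r = Cov(a,b) / (s_a · s_b) = -300.37 / (23.18 × 16.27)
  = -300.37 / 377.1386 ≈ -0.7964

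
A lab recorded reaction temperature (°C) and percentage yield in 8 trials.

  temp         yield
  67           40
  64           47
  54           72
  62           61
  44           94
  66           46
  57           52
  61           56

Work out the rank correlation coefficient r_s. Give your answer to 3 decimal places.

-0.905

Rank temp: 8, 6, 2, 5, 1, 7, 3, 4
Rank yield: 1, 3, 7, 6, 8, 2, 4, 5
d = rank(temp) − rank(yield): 7, 3, -5, -1, -7, 5, -1, -1; Σd² = 160
ρ = 1 − 6Σd² / [n(n²−1)] = 1 − 6×160 / (8×63) = 1 − 960/504 ≈ -0.905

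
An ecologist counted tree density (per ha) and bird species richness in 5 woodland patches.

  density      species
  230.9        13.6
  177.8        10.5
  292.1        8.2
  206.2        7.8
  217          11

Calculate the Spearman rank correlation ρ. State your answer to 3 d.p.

Rank density: 4, 1, 5, 2, 3
Rank species: 5, 3, 2, 1, 4
d = rank(density) − rank(species): -1, -2, 3, 1, -1; Σd² = 16
ρ = 1 − 6Σd² / [n(n²−1)] = 1 − 6×16 / (5×24) = 1 − 96/120 ≈ 0.200

0.200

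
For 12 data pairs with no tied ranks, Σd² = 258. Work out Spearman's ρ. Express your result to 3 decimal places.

ρ = 1 − 6Σd² / [n(n²−1)] = 1 − 6×258 / (12×143)
  = 1 − 1548/1716 = 1 − 0.9021 ≈ 0.098

0.098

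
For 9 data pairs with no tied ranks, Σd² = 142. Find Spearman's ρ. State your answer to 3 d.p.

-0.183

ρ = 1 − 6Σd² / [n(n²−1)] = 1 − 6×142 / (9×80)
  = 1 − 852/720 = 1 − 1.1833 ≈ -0.183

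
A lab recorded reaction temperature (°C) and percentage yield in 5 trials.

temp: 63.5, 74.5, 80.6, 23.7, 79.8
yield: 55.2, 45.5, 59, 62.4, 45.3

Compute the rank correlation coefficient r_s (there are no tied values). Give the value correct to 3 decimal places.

-0.400

Rank temp: 2, 3, 5, 1, 4
Rank yield: 3, 2, 4, 5, 1
d = rank(temp) − rank(yield): -1, 1, 1, -4, 3; Σd² = 28
ρ = 1 − 6Σd² / [n(n²−1)] = 1 − 6×28 / (5×24) = 1 − 168/120 ≈ -0.400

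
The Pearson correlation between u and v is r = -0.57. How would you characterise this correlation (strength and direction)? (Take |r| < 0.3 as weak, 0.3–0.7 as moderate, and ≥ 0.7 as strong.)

moderate negative

r = -0.57 < 0 so the relationship is negative.
|r| = 0.57, which falls in the moderate range.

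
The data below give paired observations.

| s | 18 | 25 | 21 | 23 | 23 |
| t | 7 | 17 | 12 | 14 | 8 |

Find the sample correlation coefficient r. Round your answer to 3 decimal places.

0.750

n = 5, Σs = 110, Σt = 58, Σs² = 2448, Σt² = 742, Σst = 1309
nΣst − ΣsΣt = 6545 − 6380 = 165
nΣs² − (Σs)² = 12240 − 12100 = 140; nΣt² − (Σt)² = 3710 − 3364 = 346
r = 165 / √(140 × 346) = 165 / 220.0909 ≈ 0.750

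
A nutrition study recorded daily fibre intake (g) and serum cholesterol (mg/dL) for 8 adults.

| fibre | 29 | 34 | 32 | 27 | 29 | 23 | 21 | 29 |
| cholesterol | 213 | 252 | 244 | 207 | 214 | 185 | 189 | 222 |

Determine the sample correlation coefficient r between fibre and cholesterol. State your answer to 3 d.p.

0.958

n = 8, Σx = 224, Σy = 1726, Σx² = 6402, Σy² = 376284, Σxy = 49010
nΣxy − ΣxΣy = 392080 − 386624 = 5456
nΣx² − (Σx)² = 51216 − 50176 = 1040; nΣy² − (Σy)² = 3010272 − 2979076 = 31196
r = 5456 / √(1040 × 31196) = 5456 / 5695.9494 ≈ 0.958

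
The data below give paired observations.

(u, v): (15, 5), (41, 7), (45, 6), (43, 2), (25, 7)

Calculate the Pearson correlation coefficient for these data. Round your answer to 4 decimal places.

-0.1796

n = 5, Σu = 169, Σv = 27, Σu² = 6405, Σv² = 163, Σuv = 893
nΣuv − ΣuΣv = 4465 − 4563 = -98
nΣu² − (Σu)² = 32025 − 28561 = 3464; nΣv² − (Σv)² = 815 − 729 = 86
r = -98 / √(3464 × 86) = -98 / 545.8058 ≈ -0.1796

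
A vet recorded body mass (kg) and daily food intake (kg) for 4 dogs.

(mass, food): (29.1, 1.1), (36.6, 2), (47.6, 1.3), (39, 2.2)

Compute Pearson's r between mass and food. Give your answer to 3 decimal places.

n = 4, Σx = 152.3, Σy = 6.6, Σx² = 5973.13, Σy² = 11.74, Σxy = 252.89
nΣxy − ΣxΣy = 1011.56 − 1005.18 = 6.38
nΣx² − (Σx)² = 23892.52 − 23195.29 = 697.23; nΣy² − (Σy)² = 46.96 − 43.56 = 3.4
r = 6.38 / √(697.23 × 3.4) = 6.38 / 48.6886 ≈ 0.131

0.131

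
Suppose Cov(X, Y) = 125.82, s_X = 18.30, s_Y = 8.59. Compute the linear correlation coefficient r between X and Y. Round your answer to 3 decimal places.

r = Cov(X,Y) / (s_X · s_Y) = 125.82 / (18.30 × 8.59)
  = 125.82 / 157.1970 ≈ 0.800

0.800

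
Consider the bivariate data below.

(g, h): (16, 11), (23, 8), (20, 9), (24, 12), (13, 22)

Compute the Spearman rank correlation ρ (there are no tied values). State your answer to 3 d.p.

-0.400

Rank g: 2, 4, 3, 5, 1
Rank h: 3, 1, 2, 4, 5
d = rank(g) − rank(h): -1, 3, 1, 1, -4; Σd² = 28
ρ = 1 − 6Σd² / [n(n²−1)] = 1 − 6×28 / (5×24) = 1 − 168/120 ≈ -0.400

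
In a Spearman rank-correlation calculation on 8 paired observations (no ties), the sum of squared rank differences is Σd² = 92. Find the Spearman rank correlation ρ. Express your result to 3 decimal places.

ρ = 1 − 6Σd² / [n(n²−1)] = 1 − 6×92 / (8×63)
  = 1 − 552/504 = 1 − 1.0952 ≈ -0.095

-0.095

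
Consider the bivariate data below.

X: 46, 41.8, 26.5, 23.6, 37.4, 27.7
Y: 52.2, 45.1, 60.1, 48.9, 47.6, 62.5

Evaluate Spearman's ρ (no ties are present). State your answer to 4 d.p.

-0.3143

Rank X: 6, 5, 2, 1, 4, 3
Rank Y: 4, 1, 5, 3, 2, 6
d = rank(X) − rank(Y): 2, 4, -3, -2, 2, -3; Σd² = 46
ρ = 1 − 6Σd² / [n(n²−1)] = 1 − 6×46 / (6×35) = 1 − 276/210 ≈ -0.3143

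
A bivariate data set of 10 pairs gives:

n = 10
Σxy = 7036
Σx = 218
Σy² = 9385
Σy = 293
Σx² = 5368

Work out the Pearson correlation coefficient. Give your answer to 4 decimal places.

0.9242

r = (nΣxy − ΣxΣy) / √[(nΣx² − (Σx)²)(nΣy² − (Σy)²)]
Numerator: 10×7036 − 218×293 = 6486
Denominator: √[(53680 − 47524)(93850 − 85849)] = √[6156 × 8001] = 7018.1305
r = 6486 / 7018.1305 ≈ 0.9242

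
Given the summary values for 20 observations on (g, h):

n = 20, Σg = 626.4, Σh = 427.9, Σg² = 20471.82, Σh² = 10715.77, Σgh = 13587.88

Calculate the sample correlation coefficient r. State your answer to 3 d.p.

r = (nΣgh − ΣgΣh) / √[(nΣg² − (Σg)²)(nΣh² − (Σh)²)]
Numerator: 20×13587.88 − 626.4×427.9 = 3721.04
Denominator: √[(409436.4 − 392376.96)(214315.4 − 183098.41)] = √[17059.44 × 31216.99] = 23076.9228
r = 3721.04 / 23076.9228 ≈ 0.161

0.161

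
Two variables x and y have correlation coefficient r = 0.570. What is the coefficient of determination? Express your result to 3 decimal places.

r² = (0.570)² = 0.325

0.325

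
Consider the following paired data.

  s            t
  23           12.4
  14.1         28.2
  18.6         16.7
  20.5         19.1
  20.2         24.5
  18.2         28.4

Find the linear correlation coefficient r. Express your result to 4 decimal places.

-0.7487

n = 6, Σs = 114.6, Σt = 129.3, Σs² = 2233.3, Σt² = 2999.51, Σst = 2396.77
nΣst − ΣsΣt = 14380.62 − 14817.78 = -437.16
nΣs² − (Σs)² = 13399.8 − 13133.16 = 266.64; nΣt² − (Σt)² = 17997.06 − 16718.49 = 1278.57
r = -437.16 / √(266.64 × 1278.57) = -437.16 / 583.8818 ≈ -0.7487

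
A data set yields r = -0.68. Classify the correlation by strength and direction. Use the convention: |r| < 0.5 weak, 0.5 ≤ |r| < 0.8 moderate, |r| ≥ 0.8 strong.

r = -0.68 < 0 so the relationship is negative.
|r| = 0.68, which falls in the moderate range.

moderate negative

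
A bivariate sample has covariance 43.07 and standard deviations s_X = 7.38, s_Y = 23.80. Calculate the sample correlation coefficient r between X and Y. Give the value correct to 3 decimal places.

r = Cov(X,Y) / (s_X · s_Y) = 43.07 / (7.38 × 23.80)
  = 43.07 / 175.6440 ≈ 0.245

0.245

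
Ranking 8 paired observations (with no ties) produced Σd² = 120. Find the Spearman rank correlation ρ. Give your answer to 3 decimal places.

-0.429

ρ = 1 − 6Σd² / [n(n²−1)] = 1 − 6×120 / (8×63)
  = 1 − 720/504 = 1 − 1.4286 ≈ -0.429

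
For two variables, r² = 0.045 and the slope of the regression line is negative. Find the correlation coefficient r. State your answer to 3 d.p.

|r| = √0.045 = 0.212
The association is negative, so r = −0.212.

-0.212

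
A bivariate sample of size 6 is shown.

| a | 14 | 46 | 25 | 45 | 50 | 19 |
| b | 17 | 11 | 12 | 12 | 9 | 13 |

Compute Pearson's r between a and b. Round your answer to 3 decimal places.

-0.834

n = 6, Σa = 199, Σb = 74, Σa² = 7823, Σb² = 948, Σab = 2281
nΣab − ΣaΣb = 13686 − 14726 = -1040
nΣa² − (Σa)² = 46938 − 39601 = 7337; nΣb² − (Σb)² = 5688 − 5476 = 212
r = -1040 / √(7337 × 212) = -1040 / 1247.1744 ≈ -0.834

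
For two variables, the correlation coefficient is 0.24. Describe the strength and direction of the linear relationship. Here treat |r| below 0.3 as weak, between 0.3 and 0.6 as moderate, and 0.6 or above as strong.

r = 0.24 > 0 so the relationship is positive.
|r| = 0.24, which falls in the weak range.

weak positive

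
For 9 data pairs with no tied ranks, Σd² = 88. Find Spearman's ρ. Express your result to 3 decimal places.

ρ = 1 − 6Σd² / [n(n²−1)] = 1 − 6×88 / (9×80)
  = 1 − 528/720 = 1 − 0.7333 ≈ 0.267

0.267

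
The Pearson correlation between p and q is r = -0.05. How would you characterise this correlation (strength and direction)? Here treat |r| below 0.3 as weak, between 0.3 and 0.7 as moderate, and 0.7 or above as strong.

r = -0.05 < 0 so the relationship is negative.
|r| = 0.05, which falls in the weak range.

weak negative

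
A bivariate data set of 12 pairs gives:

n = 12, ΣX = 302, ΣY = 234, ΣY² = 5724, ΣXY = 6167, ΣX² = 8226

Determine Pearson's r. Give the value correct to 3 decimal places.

0.326

r = (nΣXY − ΣXΣY) / √[(nΣX² − (ΣX)²)(nΣY² − (ΣY)²)]
Numerator: 12×6167 − 302×234 = 3336
Denominator: √[(98712 − 91204)(68688 − 54756)] = √[7508 × 13932] = 10227.4853
r = 3336 / 10227.4853 ≈ 0.326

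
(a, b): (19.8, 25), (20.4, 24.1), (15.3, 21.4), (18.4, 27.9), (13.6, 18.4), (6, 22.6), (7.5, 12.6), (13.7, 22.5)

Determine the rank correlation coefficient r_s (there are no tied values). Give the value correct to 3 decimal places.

Rank a: 7, 8, 5, 6, 3, 1, 2, 4
Rank b: 7, 6, 3, 8, 2, 5, 1, 4
d = rank(a) − rank(b): 0, 2, 2, -2, 1, -4, 1, 0; Σd² = 30
ρ = 1 − 6Σd² / [n(n²−1)] = 1 − 6×30 / (8×63) = 1 − 180/504 ≈ 0.643

0.643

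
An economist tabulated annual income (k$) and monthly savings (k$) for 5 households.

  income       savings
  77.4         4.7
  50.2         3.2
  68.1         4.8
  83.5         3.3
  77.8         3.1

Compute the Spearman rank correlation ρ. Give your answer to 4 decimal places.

-0.2000

Rank income: 3, 1, 2, 5, 4
Rank savings: 4, 2, 5, 3, 1
d = rank(income) − rank(savings): -1, -1, -3, 2, 3; Σd² = 24
ρ = 1 − 6Σd² / [n(n²−1)] = 1 − 6×24 / (5×24) = 1 − 144/120 ≈ -0.2000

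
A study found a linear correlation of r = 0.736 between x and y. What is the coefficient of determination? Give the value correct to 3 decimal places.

0.542

r² = (0.736)² = 0.542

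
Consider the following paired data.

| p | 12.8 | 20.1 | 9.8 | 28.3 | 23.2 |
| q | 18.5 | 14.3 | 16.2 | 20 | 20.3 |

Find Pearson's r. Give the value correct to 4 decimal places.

n = 5, Σp = 94.2, Σq = 89.3, Σp² = 2003.02, Σq² = 1621.27, Σpq = 1719.95
nΣpq − ΣpΣq = 8599.75 − 8412.06 = 187.69
nΣp² − (Σp)² = 10015.1 − 8873.64 = 1141.46; nΣq² − (Σq)² = 8106.35 − 7974.49 = 131.86
r = 187.69 / √(1141.46 × 131.86) = 187.69 / 387.9599 ≈ 0.4838

0.4838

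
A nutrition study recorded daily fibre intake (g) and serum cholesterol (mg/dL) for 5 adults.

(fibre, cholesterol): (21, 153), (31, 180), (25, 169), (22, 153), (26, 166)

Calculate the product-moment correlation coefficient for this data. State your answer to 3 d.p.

n = 5, Σx = 125, Σy = 821, Σx² = 3187, Σy² = 135335, Σxy = 20700
nΣxy − ΣxΣy = 103500 − 102625 = 875
nΣx² − (Σx)² = 15935 − 15625 = 310; nΣy² − (Σy)² = 676675 − 674041 = 2634
r = 875 / √(310 × 2634) = 875 / 903.6260 ≈ 0.968

0.968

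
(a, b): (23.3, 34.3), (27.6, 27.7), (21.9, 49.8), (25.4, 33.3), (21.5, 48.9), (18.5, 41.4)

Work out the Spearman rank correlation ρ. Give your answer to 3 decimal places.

-0.771

Rank a: 4, 6, 3, 5, 2, 1
Rank b: 3, 1, 6, 2, 5, 4
d = rank(a) − rank(b): 1, 5, -3, 3, -3, -3; Σd² = 62
ρ = 1 − 6Σd² / [n(n²−1)] = 1 − 6×62 / (6×35) = 1 − 372/210 ≈ -0.771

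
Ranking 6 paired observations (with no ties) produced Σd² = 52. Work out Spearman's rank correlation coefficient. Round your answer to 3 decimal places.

-0.486

ρ = 1 − 6Σd² / [n(n²−1)] = 1 − 6×52 / (6×35)
  = 1 − 312/210 = 1 − 1.4857 ≈ -0.486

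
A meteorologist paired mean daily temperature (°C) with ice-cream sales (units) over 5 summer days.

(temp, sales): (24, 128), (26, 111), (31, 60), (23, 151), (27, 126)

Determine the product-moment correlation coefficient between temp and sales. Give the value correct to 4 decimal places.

-0.9398

n = 5, Σx = 131, Σy = 576, Σx² = 3471, Σy² = 70982, Σxy = 14693
nΣxy − ΣxΣy = 73465 − 75456 = -1991
nΣx² − (Σx)² = 17355 − 17161 = 194; nΣy² − (Σy)² = 354910 − 331776 = 23134
r = -1991 / √(194 × 23134) = -1991 / 2118.4891 ≈ -0.9398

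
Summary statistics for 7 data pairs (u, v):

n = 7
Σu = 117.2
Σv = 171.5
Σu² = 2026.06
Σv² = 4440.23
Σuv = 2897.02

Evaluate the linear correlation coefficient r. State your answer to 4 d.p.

r = (nΣuv − ΣuΣv) / √[(nΣu² − (Σu)²)(nΣv² − (Σv)²)]
Numerator: 7×2897.02 − 117.2×171.5 = 179.34
Denominator: √[(14182.42 − 13735.84)(31081.61 − 29412.25)] = √[446.58 × 1669.36] = 863.4250
r = 179.34 / 863.4250 ≈ 0.2077

0.2077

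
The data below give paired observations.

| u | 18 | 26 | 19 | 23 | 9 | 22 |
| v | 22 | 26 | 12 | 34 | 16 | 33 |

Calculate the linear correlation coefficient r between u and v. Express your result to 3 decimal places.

n = 6, Σu = 117, Σv = 143, Σu² = 2455, Σv² = 3805, Σuv = 2952
nΣuv − ΣuΣv = 17712 − 16731 = 981
nΣu² − (Σu)² = 14730 − 13689 = 1041; nΣv² − (Σv)² = 22830 − 20449 = 2381
r = 981 / √(1041 × 2381) = 981 / 1574.3637 ≈ 0.623

0.623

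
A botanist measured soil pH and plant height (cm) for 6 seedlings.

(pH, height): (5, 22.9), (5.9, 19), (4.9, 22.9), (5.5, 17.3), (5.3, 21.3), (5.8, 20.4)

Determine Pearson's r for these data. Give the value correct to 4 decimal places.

-0.7376

n = 6, Σx = 32.4, Σy = 123.8, Σx² = 175.8, Σy² = 2578.96, Σxy = 665.17
nΣxy − ΣxΣy = 3991.02 − 4011.12 = -20.1
nΣx² − (Σx)² = 1054.8 − 1049.76 = 5.04; nΣy² − (Σy)² = 15473.76 − 15326.44 = 147.32
r = -20.1 / √(5.04 × 147.32) = -20.1 / 27.2487 ≈ -0.7376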